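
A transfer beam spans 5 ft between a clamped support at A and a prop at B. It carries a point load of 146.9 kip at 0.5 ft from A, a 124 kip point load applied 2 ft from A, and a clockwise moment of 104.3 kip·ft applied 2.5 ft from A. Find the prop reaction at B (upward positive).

Remove the prop at B; the released (primary) structure is a cantilever built in at A.
Primary-structure tip deflection at B by superposition:
  point load 146.9 at a = 0.5: Pa²(3L − a)/(6EI) = 88.75/EI
  point load 124 at a = 2: Pa²(3L − a)/(6EI) = 1075/EI
  clockwise couple 104.3 at a = 2.5: M₀a(2L − a)/(2EI) = 977.8/EI
  δ_0 = 2141/EI
Tip deflection under a unit load at B: L³/(3EI) = 41.67/EI.
The prop prevents deflection at B: R_B = δ_0/δ_{BB} = 2141/41.67 = 51.39 kip.

R_B = 51.39 kip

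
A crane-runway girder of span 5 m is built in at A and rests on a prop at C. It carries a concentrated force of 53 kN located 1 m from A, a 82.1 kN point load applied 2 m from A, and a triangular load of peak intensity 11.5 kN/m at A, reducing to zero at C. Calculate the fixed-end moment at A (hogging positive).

Release the roller at C. Primary structure: cantilever fixed at A.
Deflection at C on the released cantilever, summing each load's contribution:
  point load 53 at a = 1: Pa²(3L − a)/(6EI) = 123.7/EI
  point load 82.1 at a = 2: Pa²(3L − a)/(6EI) = 711.5/EI
  triangular load, peak 11.5 at the fixed end: w₀L⁴/(30EI) = 239.6/EI
  δ_0 = 1075/EI
Flexibility coefficient — unit upward force at C: δ_{CC} = L³/(3EI) = 41.67/EI.
Compatibility at C: δ_0 − R_C·δ_{CC} = 0, so R_C = 1075/41.67 = 25.79 kN.
Moment equilibrium about A: M_A = Σ(load moments about A) − R_C·L = 265.1 − 25.79×5 = 136.1 kN·m.

M_A = 136.1 kN·m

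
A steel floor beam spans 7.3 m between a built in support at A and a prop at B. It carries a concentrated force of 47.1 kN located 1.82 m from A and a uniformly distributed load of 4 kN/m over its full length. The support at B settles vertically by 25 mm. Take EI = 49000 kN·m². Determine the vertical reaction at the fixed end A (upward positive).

R_A = 70.77 kN

Release the roller at B. Primary structure: cantilever fixed at A.
Deflection at B on the released cantilever, summing each load's contribution:
  point load 47.1 at a = 1.82: Pa²(3L − a)/(6EI) = 522.1/EI
  UDL 4: wL⁴/(8EI) = 1420/EI
  δ_0 = 1942/EI
Tip deflection under a unit load at B: L³/(3EI) = 129.7/EI.
With EI = 49000 kN·m²: δ_0 = 0.039633 m and δ_{BB} = 0.002646 m/kN.
Compatibility — the beam at B must follow the support down by 0.025 m: δ_0 − R_B·δ_{BB} = 0.025, so R_B = (0.039633 − 0.025)/0.002646 = 5.53 kN.
Vertical equilibrium: R_A = ΣP − R_B = 76.3 − 5.53 = 70.77 kN.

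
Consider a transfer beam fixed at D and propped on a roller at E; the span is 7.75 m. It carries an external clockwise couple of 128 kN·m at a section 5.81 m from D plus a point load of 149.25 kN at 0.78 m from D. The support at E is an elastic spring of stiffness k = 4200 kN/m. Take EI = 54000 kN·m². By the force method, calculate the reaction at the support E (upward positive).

Take the reaction at E as the redundant and release it; the primary structure is a cantilever fixed at D.
Free-end deflection of the primary structure under the applied loading (downward +):
  clockwise couple 128 at a = 5.81: M₀a(2L − a)/(2EI) = 3603/EI
  point load 149.25 at a = 0.78: Pa²(3L − a)/(6EI) = 340.1/EI
  δ_0 = 3943/EI
Tip deflection under a unit load at E: L³/(3EI) = 155.2/EI.
With EI = 54000 kN·m²: δ_0 = 0.073022 m and δ_{EE} = 0.002873 m/kN.
Compatibility — the spring shortens by R_E/k under the reaction it provides: δ_0 − R_E·δ_{EE} = R_E/k. With 1/k = 0.000238 m/kN, R_E = δ_0 / (δ_{EE} + 1/k) = 0.073022 / (0.002873 + 0.000238) = 23.47 kN.

R_E = 23.47 kN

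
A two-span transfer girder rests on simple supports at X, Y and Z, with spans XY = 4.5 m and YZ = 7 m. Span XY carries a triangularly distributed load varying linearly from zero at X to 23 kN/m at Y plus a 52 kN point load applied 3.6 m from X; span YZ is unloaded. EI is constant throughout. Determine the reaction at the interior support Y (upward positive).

Take M_Y as the redundant. Released structure: two simple spans XY and YZ with a hinge at Y.
Rotations at Y on the released spans (each span's end-slope, ×1/EI):
  span XY: triangular load, peak 23: w₀L³/(45EI) = 46.58/EI
  span XY: point load 52 at a = 3.6: Pab(L + a)/(6LEI) = 50.54/EI
  relative rotation θ_0 = (97.12 + 0)/EI = 97.12/EI
A unit hogging moment at Y produces rotation L₁/(3EI) + L₂/(3EI) = 3.833/EI.
Slope continuity at Y: θ_0 = M_Y·3.833/EI, so M_Y = 97.12/3.833 = 25.34 kN·m (hogging).
Span XY, ΣM about X with M_Y applied at Y: R_Y^{XY}·4.5 = 342.4 + 25.34, so R_Y^{XY} = 81.73 kN and R_X = 103.8 − 81.73 = 22.02 kN.
Span YZ, ΣM about Z: R_Y^{YZ}·7 = 0 + 25.34, so R_Y^{YZ} = 3.619 kN and R_Z = 0 − 3.619 = -3.619 kN.
R_Y = 81.73 + 3.619 = 85.35 kN.

R_Y = 85.35 kN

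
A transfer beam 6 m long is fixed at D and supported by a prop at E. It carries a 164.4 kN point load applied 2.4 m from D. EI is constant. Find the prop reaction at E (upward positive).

R_E = 34.2 kN

Choose R_E as the redundant. The primary structure is the cantilever fixed at D.
Primary-structure tip deflection at E by superposition:
  point load 164.4 at a = 2.4: Pa²(3L − a)/(6EI) = 2462/EI
Flexibility coefficient — unit upward force at E: δ_{EE} = L³/(3EI) = 72/EI.
The prop prevents deflection at E: R_E = δ_0/δ_{EE} = 2462/72 = 34.2 kN.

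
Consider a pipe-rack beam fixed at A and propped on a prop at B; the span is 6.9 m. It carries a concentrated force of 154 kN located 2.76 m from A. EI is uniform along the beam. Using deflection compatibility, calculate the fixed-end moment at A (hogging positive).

M_A = 204 kN·m

Release the roller at B. Primary structure: cantilever fixed at A.
Downward deflection at the released point B due to the loads:
  point load 154 at a = 2.76: Pa²(3L − a)/(6EI) = 3508/EI
Flexibility coefficient — unit upward force at B: δ_{BB} = L³/(3EI) = 109.5/EI.
Compatibility at B: δ_0 − R_B·δ_{BB} = 0, so R_B = 3508/109.5 = 32.03 kN.
Moment equilibrium about A: M_A = Σ(load moments about A) − R_B·L = 425 − 32.03×6.9 = 204 kN·m.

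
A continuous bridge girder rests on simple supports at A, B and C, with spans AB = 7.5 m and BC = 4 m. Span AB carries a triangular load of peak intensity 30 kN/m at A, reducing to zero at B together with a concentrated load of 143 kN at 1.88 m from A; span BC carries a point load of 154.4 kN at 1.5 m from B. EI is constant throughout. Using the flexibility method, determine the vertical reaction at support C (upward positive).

R_C = 11.08 kN

Take M_B as the redundant. Released structure: two simple spans AB and BC with a hinge at B.
End slopes at the hinge B, treating each span as simply supported:
  span AB: triangular load, peak 30: 7w₀L³/(360EI) = 246.1/EI
  span AB: point load 143 at a = 1.88: Pab(L + a)/(6LEI) = 314.9/EI
  span BC: point load 154.4 at a = 1.5: Pab(L + b)/(6LEI) = 156.8/EI
  relative rotation θ_0 = (561 + 156.8)/EI = 717.8/EI
A unit hogging moment at B produces rotation L₁/(3EI) + L₂/(3EI) = 3.833/EI.
Slope continuity at B: θ_0 = M_B·3.833/EI, so M_B = 717.8/3.833 = 187.3 kN·m (hogging).
Span BC, ΣM about C: R_B^{BC}·4 = 386 + 187.3, so R_B^{BC} = 143.3 kN and R_C = 154.4 − 143.3 = 11.08 kN.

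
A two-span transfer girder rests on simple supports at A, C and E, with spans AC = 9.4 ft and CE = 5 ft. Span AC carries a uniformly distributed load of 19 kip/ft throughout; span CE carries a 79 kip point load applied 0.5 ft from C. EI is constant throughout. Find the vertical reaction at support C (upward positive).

Insert a hinge at C; M_C is the redundant, and each span becomes simply supported.
Rotations at C on the released spans (each span's end-slope, ×1/EI):
  span AC: UDL 19: wL³/(24EI) = 657.5/EI
  span CE: point load 79 at a = 0.5: Pab(L + b)/(6LEI) = 56.29/EI
  relative rotation θ_0 = (657.5 + 56.29)/EI = 713.8/EI
A unit hogging moment at C produces rotation L₁/(3EI) + L₂/(3EI) = 4.8/EI.
Slope continuity at C: θ_0 = M_C·4.8/EI, so M_C = 713.8/4.8 = 148.7 kip·ft (hogging).
Span AC, ΣM about A with M_C applied at C: R_C^{AC}·9.4 = 839.4 + 148.7, so R_C^{AC} = 105.1 kip and R_A = 178.6 − 105.1 = 73.48 kip.
Span CE, ΣM about E: R_C^{CE}·5 = 355.5 + 148.7, so R_C^{CE} = 100.8 kip and R_E = 79 − 100.8 = -21.84 kip.
R_C = 105.1 + 100.8 = 206 kip.

R_C = 206 kip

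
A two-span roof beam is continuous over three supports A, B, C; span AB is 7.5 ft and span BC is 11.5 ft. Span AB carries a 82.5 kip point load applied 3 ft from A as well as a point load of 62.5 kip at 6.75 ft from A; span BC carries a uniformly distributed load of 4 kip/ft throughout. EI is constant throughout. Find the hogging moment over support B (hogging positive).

Insert a hinge at B; M_B is the redundant, and each span becomes simply supported.
End slopes at the hinge B, treating each span as simply supported:
  span AB: point load 82.5 at a = 3: Pab(L + a)/(6LEI) = 259.9/EI
  span AB: point load 62.5 at a = 6.75: Pab(L + a)/(6LEI) = 100.2/EI
  span BC: UDL 4: wL³/(24EI) = 253.5/EI
  relative rotation θ_0 = (360.1 + 253.5)/EI = 613.5/EI
A unit hogging moment at B produces rotation L₁/(3EI) + L₂/(3EI) = 6.333/EI.
Compatibility: M_B·(L₁+L₂)/(3EI) = θ_0, giving M_B = 96.88 kip·ft (hogging).

M_B = 96.88 kip·ft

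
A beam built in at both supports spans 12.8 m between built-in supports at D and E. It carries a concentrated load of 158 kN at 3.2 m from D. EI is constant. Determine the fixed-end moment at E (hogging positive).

M_E = 94.8 kN·m

Take the two fixed-end moments M_D, M_E as redundants; the released structure is the simple span DE.
Simple-span end rotations at D and E under the given loads:
  at D: point load 158 at a = 3.2: Pab(L + b)/(6LEI) = 1416/EI
  at E: point load 158 at a = 3.2: Pab(L + a)/(6LEI) = 1011/EI
  θ_D0 = 1416/EI,  θ_E0 = 1011/EI
Flexibility coefficients: a unit moment at one end gives L/(3EI) there and L/(6EI) at the far end, so f₁₁ = f₂₂ = 4.267/EI and f₁₂ = f₂₁ = 2.133/EI.
Compatibility — zero rotation at each built-in end:
  4.267 M_D + 2.133 M_E = 1416
  2.133 M_D + 4.267 M_E = 1011
Solving the pair gives M_D = 284.4 kN·m and M_E = 94.8 kN·m (hogging).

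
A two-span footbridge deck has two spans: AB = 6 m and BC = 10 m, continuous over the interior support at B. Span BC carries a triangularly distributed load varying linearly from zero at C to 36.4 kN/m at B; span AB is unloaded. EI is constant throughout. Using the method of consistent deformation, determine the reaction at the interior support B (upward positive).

Take M_B as the redundant. Released structure: two simple spans AB and BC with a hinge at B.
End slopes at the hinge B, treating each span as simply supported:
  span BC: triangular load, peak 36.4: w₀L³/(45EI) = 808.9/EI
  relative rotation θ_0 = (0 + 808.9)/EI = 808.9/EI
A unit hogging moment at B produces rotation L₁/(3EI) + L₂/(3EI) = 5.333/EI.
Slope continuity at B: θ_0 = M_B·5.333/EI, so M_B = 808.9/5.333 = 151.7 kN·m (hogging).
Span AB, ΣM about A with M_B applied at B: R_B^{AB}·6 = 0 + 151.7, so R_B^{AB} = 25.28 kN and R_A = 0 − 25.28 = -25.28 kN.
Span BC, ΣM about C: R_B^{BC}·10 = 1213 + 151.7, so R_B^{BC} = 136.5 kN and R_C = 182 − 136.5 = 45.5 kN.
R_B = 25.28 + 136.5 = 161.8 kN.

R_B = 161.8 kN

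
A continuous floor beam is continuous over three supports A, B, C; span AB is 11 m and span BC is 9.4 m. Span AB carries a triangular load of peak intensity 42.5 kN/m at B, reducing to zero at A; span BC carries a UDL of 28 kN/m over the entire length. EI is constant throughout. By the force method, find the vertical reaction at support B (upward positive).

R_B = 352 kN

Take M_B as the redundant. Released structure: two simple spans AB and BC with a hinge at B.
Rotations at B on the released spans (each span's end-slope, ×1/EI):
  span AB: triangular load, peak 42.5: w₀L³/(45EI) = 1257/EI
  span BC: UDL 28: wL³/(24EI) = 969/EI
  relative rotation θ_0 = (1257 + 969)/EI = 2226/EI
A unit hogging moment at B produces rotation L₁/(3EI) + L₂/(3EI) = 6.8/EI.
Compatibility: M_B·(L₁+L₂)/(3EI) = θ_0, giving M_B = 327.4 kN·m (hogging).
Span AB, ΣM about A with M_B applied at B: R_B^{AB}·11 = 1714 + 327.4, so R_B^{AB} = 185.6 kN and R_A = 233.8 − 185.6 = 48.16 kN.
Span BC, ΣM about C: R_B^{BC}·9.4 = 1237 + 327.4, so R_B^{BC} = 166.4 kN and R_C = 263.2 − 166.4 = 96.77 kN.
R_B = 185.6 + 166.4 = 352 kN.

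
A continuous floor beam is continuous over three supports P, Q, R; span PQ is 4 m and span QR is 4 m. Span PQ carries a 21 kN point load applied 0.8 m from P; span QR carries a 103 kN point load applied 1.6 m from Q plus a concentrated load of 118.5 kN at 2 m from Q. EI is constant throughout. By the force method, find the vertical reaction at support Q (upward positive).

R_Q = 169.3 kN

Insert a hinge at Q; M_Q is the redundant, and each span becomes simply supported.
End slopes at the hinge Q, treating each span as simply supported:
  span PQ: point load 21 at a = 0.8: Pab(L + a)/(6LEI) = 10.75/EI
  span QR: point load 103 at a = 1.6: Pab(L + b)/(6LEI) = 105.5/EI
  span QR: point load 118.5 at a = 2: Pab(L + b)/(6LEI) = 118.5/EI
  relative rotation θ_0 = (10.75 + 224)/EI = 234.7/EI
A unit hogging moment at Q produces rotation L₁/(3EI) + L₂/(3EI) = 2.667/EI.
Compatibility: M_Q·(L₁+L₂)/(3EI) = θ_0, giving M_Q = 88.02 kN·m (hogging).
Span PQ, ΣM about P with M_Q applied at Q: R_Q^{PQ}·4 = 16.8 + 88.02, so R_Q^{PQ} = 26.21 kN and R_P = 21 − 26.21 = -5.205 kN.
Span QR, ΣM about R: R_Q^{QR}·4 = 484.2 + 88.02, so R_Q^{QR} = 143.1 kN and R_R = 221.5 − 143.1 = 78.44 kN.
R_Q = 26.21 + 143.1 = 169.3 kN.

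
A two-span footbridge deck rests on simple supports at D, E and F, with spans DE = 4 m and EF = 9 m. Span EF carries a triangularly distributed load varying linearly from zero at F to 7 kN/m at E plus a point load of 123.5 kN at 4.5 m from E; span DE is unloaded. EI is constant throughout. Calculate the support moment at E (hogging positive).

Take M_E as the redundant. Released structure: two simple spans DE and EF with a hinge at E.
Rotations at E on the released spans (each span's end-slope, ×1/EI):
  span EF: triangular load, peak 7: w₀L³/(45EI) = 113.4/EI
  span EF: point load 123.5 at a = 4.5: Pab(L + b)/(6LEI) = 625.2/EI
  relative rotation θ_0 = (0 + 738.6)/EI = 738.6/EI
A unit hogging moment at E produces rotation L₁/(3EI) + L₂/(3EI) = 4.333/EI.
Compatibility: M_E·(L₁+L₂)/(3EI) = θ_0, giving M_E = 170.5 kN·m (hogging).

M_E = 170.5 kN·m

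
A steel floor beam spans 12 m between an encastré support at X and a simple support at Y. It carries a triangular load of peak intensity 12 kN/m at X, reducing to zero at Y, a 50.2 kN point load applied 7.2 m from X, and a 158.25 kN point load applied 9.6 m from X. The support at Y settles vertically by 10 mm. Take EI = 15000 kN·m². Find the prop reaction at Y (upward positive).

R_Y = 147.2 kN

Release the roller at Y. Primary structure: cantilever fixed at X.
Deflection at Y on the released cantilever, summing each load's contribution:
  triangular load, peak 12 at the fixed end: w₀L⁴/(30EI) = 8294/EI
  point load 50.2 at a = 7.2: Pa²(3L − a)/(6EI) = 12491/EI
  point load 158.25 at a = 9.6: Pa²(3L − a)/(6EI) = 64171/EI
  δ_0 = 84957/EI
Flexibility coefficient — unit upward force at Y: δ_{YY} = L³/(3EI) = 576/EI.
With EI = 15000 kN·m²: δ_0 = 5.6638 m and δ_{YY} = 0.0384 m/kN.
Compatibility — the beam at Y must follow the support down by 0.01 m: δ_0 − R_Y·δ_{YY} = 0.01, so R_Y = (5.6638 − 0.01)/0.0384 = 147.2 kN.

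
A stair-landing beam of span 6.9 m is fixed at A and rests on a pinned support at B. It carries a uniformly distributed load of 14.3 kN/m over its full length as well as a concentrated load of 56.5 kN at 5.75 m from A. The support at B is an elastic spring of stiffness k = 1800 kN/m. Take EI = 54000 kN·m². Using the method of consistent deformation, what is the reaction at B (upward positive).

R_B = 62.41 kN

Remove the prop at B; the released (primary) structure is a cantilever built in at A.
Downward deflection at the released point B due to the loads:
  UDL 14.3: wL⁴/(8EI) = 4052/EI
  point load 56.5 at a = 5.75: Pa²(3L − a)/(6EI) = 4655/EI
  δ_0 = 8706/EI
Flexibility coefficient — unit upward force at B: δ_{BB} = L³/(3EI) = 109.5/EI.
With EI = 54000 kN·m²: δ_0 = 0.16123 m and δ_{BB} = 0.002028 m/kN.
Compatibility — the spring shortens by R_B/k under the reaction it provides: δ_0 − R_B·δ_{BB} = R_B/k. With 1/k = 0.000556 m/kN, R_B = δ_0 / (δ_{BB} + 1/k) = 0.16123 / (0.002028 + 0.000556) = 62.41 kN.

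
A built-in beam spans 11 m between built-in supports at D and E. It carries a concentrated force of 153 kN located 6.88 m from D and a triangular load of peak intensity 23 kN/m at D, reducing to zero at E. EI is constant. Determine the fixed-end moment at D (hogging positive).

Release both end moments; the primary structure is a simply-supported span DE with redundants M_D and M_E.
End rotations of the released simple span under the applied load (×1/EI):
  at D: point load 153 at a = 6.88: Pab(L + b)/(6LEI) = 993.5/EI
  at E: point load 153 at a = 6.88: Pab(L + a)/(6LEI) = 1175/EI
  at D: triangular load, peak 23: w₀L³/(45EI) = 680.3/EI
  at E: triangular load, peak 23: 7w₀L³/(360EI) = 595.3/EI
  θ_D0 = 1674/EI,  θ_E0 = 1770/EI
Flexibility coefficients: a unit moment at one end gives L/(3EI) there and L/(6EI) at the far end, so f₁₁ = f₂₂ = 3.667/EI and f₁₂ = f₂₁ = 1.833/EI.
Compatibility — zero rotation at each built-in end:
  3.667 M_D + 1.833 M_E = 1674
  1.833 M_D + 3.667 M_E = 1770
Solving the pair gives M_D = 286.8 kN·m and M_E = 339.4 kN·m (hogging).

M_D = 286.8 kN·m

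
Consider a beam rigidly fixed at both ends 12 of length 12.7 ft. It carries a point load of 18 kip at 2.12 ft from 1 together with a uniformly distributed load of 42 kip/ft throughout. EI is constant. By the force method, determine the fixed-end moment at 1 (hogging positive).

M_1 = 591 kip·ft

Take the two fixed-end moments M_1, M_2 as redundants; the released structure is the simple span 12.
On the primary (simply-supported) span, the end slopes from the loading are:
  at 1: point load 18 at a = 2.12: Pab(L + b)/(6LEI) = 123.3/EI
  at 2: point load 18 at a = 2.12: Pab(L + a)/(6LEI) = 78.52/EI
  at 1: UDL 42: wL³/(24EI) = 3585/EI
  at 2: UDL 42: wL³/(24EI) = 3585/EI
  θ_10 = 3708/EI,  θ_20 = 3663/EI
Flexibility coefficients: a unit moment at one end gives L/(3EI) there and L/(6EI) at the far end, so f₁₁ = f₂₂ = 4.233/EI and f₁₂ = f₂₁ = 2.117/EI.
Compatibility — zero rotation at each built-in end:
  4.233 M_1 + 2.117 M_2 = 3708
  2.117 M_1 + 4.233 M_2 = 3663
Solving the pair gives M_1 = 591 kip·ft and M_2 = 569.8 kip·ft (hogging).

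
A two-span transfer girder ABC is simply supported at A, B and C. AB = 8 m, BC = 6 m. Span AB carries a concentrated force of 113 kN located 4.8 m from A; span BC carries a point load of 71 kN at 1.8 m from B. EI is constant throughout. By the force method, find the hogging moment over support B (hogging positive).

M_B = 131.8 kN·m

Release continuity at B by inserting a hinge; the redundant is the internal moment M_B. The primary structure is two simply-supported spans AB and BC.
Rotations at B on the released spans (each span's end-slope, ×1/EI):
  span AB: point load 113 at a = 4.8: Pab(L + a)/(6LEI) = 462.8/EI
  span BC: point load 71 at a = 1.8: Pab(L + b)/(6LEI) = 152.1/EI
  relative rotation θ_0 = (462.8 + 152.1)/EI = 614.9/EI
A unit hogging moment at B produces rotation L₁/(3EI) + L₂/(3EI) = 4.667/EI.
Compatibility: M_B·(L₁+L₂)/(3EI) = θ_0, giving M_B = 131.8 kN·m (hogging).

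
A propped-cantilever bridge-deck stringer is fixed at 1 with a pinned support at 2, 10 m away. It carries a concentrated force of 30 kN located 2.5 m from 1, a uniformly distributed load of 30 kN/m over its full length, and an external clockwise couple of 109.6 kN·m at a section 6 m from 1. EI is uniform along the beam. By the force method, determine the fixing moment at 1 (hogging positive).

M_1 = 395.7 kN·m

Choose R_2 as the redundant. The primary structure is the cantilever fixed at 1.
Primary-structure tip deflection at 2 by superposition:
  point load 30 at a = 2.5: Pa²(3L − a)/(6EI) = 859.4/EI
  UDL 30: wL⁴/(8EI) = 37500/EI
  clockwise couple 109.6 at a = 6: M₀a(2L − a)/(2EI) = 4603/EI
  δ_0 = 42963/EI
Flexibility coefficient — unit upward force at 2: δ_{22} = L³/(3EI) = 333.3/EI.
Compatibility at 2: δ_0 − R_2·δ_{22} = 0, so R_2 = 42963/333.3 = 128.9 kN.
Moment equilibrium about 1: M_1 = Σ(load moments about 1) − R_2·L = 1685 − 128.9×10 = 395.7 kN·m.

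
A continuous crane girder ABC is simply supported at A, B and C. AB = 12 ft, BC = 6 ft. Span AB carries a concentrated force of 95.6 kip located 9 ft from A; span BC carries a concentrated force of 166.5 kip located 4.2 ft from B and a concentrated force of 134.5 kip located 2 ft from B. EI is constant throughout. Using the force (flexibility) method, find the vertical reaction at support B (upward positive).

Take M_B as the redundant. Released structure: two simple spans AB and BC with a hinge at B.
Rotations at B on the released spans (each span's end-slope, ×1/EI):
  span AB: point load 95.6 at a = 9: Pab(L + a)/(6LEI) = 752.9/EI
  span BC: point load 166.5 at a = 4.2: Pab(L + b)/(6LEI) = 272.7/EI
  span BC: point load 134.5 at a = 2: Pab(L + b)/(6LEI) = 298.9/EI
  relative rotation θ_0 = (752.9 + 571.6)/EI = 1324/EI
A unit hogging moment at B produces rotation L₁/(3EI) + L₂/(3EI) = 6/EI.
Compatibility: M_B·(L₁+L₂)/(3EI) = θ_0, giving M_B = 220.7 kip·ft (hogging).
Span AB, ΣM about A with M_B applied at B: R_B^{AB}·12 = 860.4 + 220.7, so R_B^{AB} = 90.1 kip and R_A = 95.6 − 90.1 = 5.505 kip.
Span BC, ΣM about C: R_B^{BC}·6 = 837.7 + 220.7, so R_B^{BC} = 176.4 kip and R_C = 301 − 176.4 = 124.6 kip.
R_B = 90.1 + 176.4 = 266.5 kip.

R_B = 266.5 kip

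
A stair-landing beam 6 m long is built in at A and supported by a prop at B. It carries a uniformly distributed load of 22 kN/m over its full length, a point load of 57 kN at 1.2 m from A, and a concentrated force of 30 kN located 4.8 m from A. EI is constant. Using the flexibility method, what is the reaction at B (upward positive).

R_B = 73.81 kN

Take the reaction at B as the redundant and release it; the primary structure is a cantilever fixed at A.
Primary-structure tip deflection at B by superposition:
  UDL 22: wL⁴/(8EI) = 3564/EI
  point load 57 at a = 1.2: Pa²(3L − a)/(6EI) = 229.8/EI
  point load 30 at a = 4.8: Pa²(3L − a)/(6EI) = 1521/EI
  δ_0 = 5314/EI
Tip deflection under a unit load at B: L³/(3EI) = 72/EI.
The prop prevents deflection at B: R_B = δ_0/δ_{BB} = 5314/72 = 73.81 kN.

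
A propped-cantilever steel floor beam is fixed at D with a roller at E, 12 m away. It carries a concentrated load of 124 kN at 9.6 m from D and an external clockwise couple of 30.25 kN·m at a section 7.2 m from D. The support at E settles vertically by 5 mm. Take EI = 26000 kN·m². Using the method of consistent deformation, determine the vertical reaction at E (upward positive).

Remove the prop at E; the released (primary) structure is a cantilever built in at D.
Deflection at E on the released cantilever, summing each load's contribution:
  point load 124 at a = 9.6: Pa²(3L − a)/(6EI) = 50282/EI
  clockwise couple 30.25 at a = 7.2: M₀a(2L − a)/(2EI) = 1830/EI
  δ_0 = 52112/EI
Tip deflection under a unit load at E: L³/(3EI) = 576/EI.
With EI = 26000 kN·m²: δ_0 = 2.0043 m and δ_{EE} = 0.022154 m/kN.
Compatibility — the beam at E must follow the support down by 0.005 m: δ_0 − R_E·δ_{EE} = 0.005, so R_E = (2.0043 − 0.005)/0.022154 = 90.25 kN.

R_E = 90.25 kN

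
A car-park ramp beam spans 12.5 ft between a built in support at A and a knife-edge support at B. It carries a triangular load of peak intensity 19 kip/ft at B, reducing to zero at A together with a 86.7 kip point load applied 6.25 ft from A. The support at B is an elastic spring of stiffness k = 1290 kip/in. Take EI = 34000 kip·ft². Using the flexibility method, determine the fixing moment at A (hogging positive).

M_A = 380.3 kip·ft

Choose R_B as the redundant. The primary structure is the cantilever fixed at A.
Primary-structure tip deflection at B by superposition:
  triangular load, peak 19 at the free end: 11w₀L⁴/(120EI) = 42521/EI
  point load 86.7 at a = 6.25: Pa²(3L − a)/(6EI) = 17639/EI
  δ_0 = 60160/EI
Flexibility coefficient — unit upward force at B: δ_{BB} = L³/(3EI) = 651/EI.
With EI = 34000 kip·ft²: δ_0 = 1.7694 ft and δ_{BB} = 0.019148 ft/kip.
Compatibility — the spring shortens by R_B/k under the reaction it provides: δ_0 − R_B·δ_{BB} = R_B/k. With 1/k = 1/(1290×12) ft/kip = 0.000065 ft/kip, R_B = δ_0 / (δ_{BB} + 1/k) = 1.7694 / (0.019148 + 0.000065) = 92.1 kip.
Moment equilibrium about A: M_A = Σ(load moments about A) − R_B·L = 1531 − 92.1×12.5 = 380.3 kip·ft.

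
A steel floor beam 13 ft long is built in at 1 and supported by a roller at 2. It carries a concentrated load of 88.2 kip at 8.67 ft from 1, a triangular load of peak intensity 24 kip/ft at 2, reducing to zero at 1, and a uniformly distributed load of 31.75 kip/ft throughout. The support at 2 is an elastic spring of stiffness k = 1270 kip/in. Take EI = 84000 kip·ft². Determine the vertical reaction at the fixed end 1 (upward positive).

Release the roller at 2. Primary structure: cantilever fixed at 1.
Deflection at 2 on the released cantilever, summing each load's contribution:
  point load 88.2 at a = 8.67: Pa²(3L − a)/(6EI) = 33514/EI
  triangular load, peak 24 at the free end: 11w₀L⁴/(120EI) = 62834/EI
  UDL 31.75: wL⁴/(8EI) = 113351/EI
  δ_0 = 209700/EI
Tip deflection under a unit load at 2: L³/(3EI) = 732.3/EI.
With EI = 84000 kip·ft²: δ_0 = 2.4964 ft and δ_{22} = 0.008718 ft/kip.
Compatibility — the spring shortens by R_2/k under the reaction it provides: δ_0 − R_2·δ_{22} = R_2/k. With 1/k = 1/(1270×12) ft/kip = 0.000066 ft/kip, R_2 = δ_0 / (δ_{22} + 1/k) = 2.4964 / (0.008718 + 0.000066) = 284.2 kip.
Vertical equilibrium: R_1 = ΣP − R_2 = 657 − 284.2 = 372.7 kip.

R_1 = 372.7 kip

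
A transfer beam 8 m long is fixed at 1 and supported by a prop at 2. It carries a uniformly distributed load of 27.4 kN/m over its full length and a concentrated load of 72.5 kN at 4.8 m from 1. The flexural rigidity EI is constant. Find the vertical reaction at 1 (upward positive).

Remove the prop at 2; the released (primary) structure is a cantilever built in at 1.
Free-end deflection of the primary structure under the applied loading (downward +):
  UDL 27.4: wL⁴/(8EI) = 14029/EI
  point load 72.5 at a = 4.8: Pa²(3L − a)/(6EI) = 5345/EI
  δ_0 = 19374/EI
Flexibility coefficient — unit upward force at 2: δ_{22} = L³/(3EI) = 170.7/EI.
Compatibility at 2: δ_0 − R_2·δ_{22} = 0, so R_2 = 19374/170.7 = 113.5 kN.
Vertical equilibrium: R_1 = ΣP − R_2 = 291.7 − 113.5 = 178.2 kN.

R_1 = 178.2 kN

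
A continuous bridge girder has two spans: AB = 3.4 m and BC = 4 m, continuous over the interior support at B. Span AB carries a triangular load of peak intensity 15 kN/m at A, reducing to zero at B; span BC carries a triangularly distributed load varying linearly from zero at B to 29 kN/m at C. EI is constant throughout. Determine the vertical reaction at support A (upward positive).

R_A = 11.33 kN

Release continuity at B by inserting a hinge; the redundant is the internal moment M_B. The primary structure is two simply-supported spans AB and BC.
Rotations at B on the released spans (each span's end-slope, ×1/EI):
  span AB: triangular load, peak 15: 7w₀L³/(360EI) = 11.46/EI
  span BC: triangular load, peak 29: 7w₀L³/(360EI) = 36.09/EI
  relative rotation θ_0 = (11.46 + 36.09)/EI = 47.55/EI
A unit hogging moment at B produces rotation L₁/(3EI) + L₂/(3EI) = 2.467/EI.
Compatibility: M_B·(L₁+L₂)/(3EI) = θ_0, giving M_B = 19.28 kN·m (hogging).
Span AB, ΣM about A with M_B applied at B: R_B^{AB}·3.4 = 28.9 + 19.28, so R_B^{AB} = 14.17 kN and R_A = 25.5 − 14.17 = 11.33 kN.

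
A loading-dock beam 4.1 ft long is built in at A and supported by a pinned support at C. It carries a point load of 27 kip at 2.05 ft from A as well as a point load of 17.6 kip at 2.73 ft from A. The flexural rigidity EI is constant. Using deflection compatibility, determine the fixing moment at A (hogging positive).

Take the reaction at C as the redundant and release it; the primary structure is a cantilever fixed at A.
Downward deflection at the released point C due to the loads:
  point load 27 at a = 2.05: Pa²(3L − a)/(6EI) = 193.8/EI
  point load 17.6 at a = 2.73: Pa²(3L − a)/(6EI) = 209.2/EI
  δ_0 = 403.1/EI
Tip deflection under a unit load at C: L³/(3EI) = 22.97/EI.
The prop prevents deflection at C: R_C = δ_0/δ_{CC} = 403.1/22.97 = 17.54 kip.
Moment equilibrium about A: M_A = Σ(load moments about A) − R_C·L = 103.4 − 17.54×4.1 = 31.47 kip·ft.

M_A = 31.47 kip·ft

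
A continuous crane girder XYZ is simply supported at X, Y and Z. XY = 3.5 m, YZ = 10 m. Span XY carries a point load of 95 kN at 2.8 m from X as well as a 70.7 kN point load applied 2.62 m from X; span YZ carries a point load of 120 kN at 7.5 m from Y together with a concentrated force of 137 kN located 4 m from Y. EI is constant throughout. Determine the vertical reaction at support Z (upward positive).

Insert a hinge at Y; M_Y is the redundant, and each span becomes simply supported.
Discontinuity in slope at Y on the released structure — sum the simple-span end rotations:
  span XY: point load 95 at a = 2.8: Pab(L + a)/(6LEI) = 55.86/EI
  span XY: point load 70.7 at a = 2.62: Pab(L + a)/(6LEI) = 47.5/EI
  span YZ: point load 120 at a = 7.5: Pab(L + b)/(6LEI) = 468.8/EI
  span YZ: point load 137 at a = 4: Pab(L + b)/(6LEI) = 876.8/EI
  relative rotation θ_0 = (103.4 + 1346)/EI = 1449/EI
A unit hogging moment at Y produces rotation L₁/(3EI) + L₂/(3EI) = 4.5/EI.
Compatibility: M_Y·(L₁+L₂)/(3EI) = θ_0, giving M_Y = 322 kN·m (hogging).
Span YZ, ΣM about Z: R_Y^{YZ}·10 = 1122 + 322, so R_Y^{YZ} = 144.4 kN and R_Z = 257 − 144.4 = 112.6 kN.

R_Z = 112.6 kN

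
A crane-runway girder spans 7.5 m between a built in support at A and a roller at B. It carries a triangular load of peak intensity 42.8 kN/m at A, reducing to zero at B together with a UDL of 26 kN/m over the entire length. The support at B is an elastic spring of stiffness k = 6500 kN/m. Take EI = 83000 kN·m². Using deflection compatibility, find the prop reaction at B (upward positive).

Take the reaction at B as the redundant and release it; the primary structure is a cantilever fixed at A.
Primary-structure tip deflection at B by superposition:
  triangular load, peak 42.8 at the fixed end: w₀L⁴/(30EI) = 4514/EI
  UDL 26: wL⁴/(8EI) = 10283/EI
  δ_0 = 14797/EI
Flexibility coefficient — unit upward force at B: δ_{BB} = L³/(3EI) = 140.6/EI.
With EI = 83000 kN·m²: δ_0 = 0.17828 m and δ_{BB} = 0.001694 m/kN.
Compatibility — the spring shortens by R_B/k under the reaction it provides: δ_0 − R_B·δ_{BB} = R_B/k. With 1/k = 0.000154 m/kN, R_B = δ_0 / (δ_{BB} + 1/k) = 0.17828 / (0.001694 + 0.000154) = 96.47 kN.

R_B = 96.47 kN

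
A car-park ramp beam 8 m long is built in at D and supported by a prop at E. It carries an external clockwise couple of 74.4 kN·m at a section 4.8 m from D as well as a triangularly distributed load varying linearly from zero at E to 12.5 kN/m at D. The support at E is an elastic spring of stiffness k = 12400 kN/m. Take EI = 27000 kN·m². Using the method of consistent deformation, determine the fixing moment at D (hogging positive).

Take the reaction at E as the redundant and release it; the primary structure is a cantilever fixed at D.
Free-end deflection of the primary structure under the applied loading (downward +):
  clockwise couple 74.4 at a = 4.8: M₀a(2L − a)/(2EI) = 2000/EI
  triangular load, peak 12.5 at the fixed end: w₀L⁴/(30EI) = 1707/EI
  δ_0 = 3707/EI
Tip deflection under a unit load at E: L³/(3EI) = 170.7/EI.
With EI = 27000 kN·m²: δ_0 = 0.13728 m and δ_{EE} = 0.006321 m/kN.
Compatibility — the spring shortens by R_E/k under the reaction it provides: δ_0 − R_E·δ_{EE} = R_E/k. With 1/k = 0.000081 m/kN, R_E = δ_0 / (δ_{EE} + 1/k) = 0.13728 / (0.006321 + 0.000081) = 21.44 kN.
Moment equilibrium about D: M_D = Σ(load moments about D) − R_E·L = 207.7 − 21.44×8 = 36.18 kN·m.

M_D = 36.18 kN·m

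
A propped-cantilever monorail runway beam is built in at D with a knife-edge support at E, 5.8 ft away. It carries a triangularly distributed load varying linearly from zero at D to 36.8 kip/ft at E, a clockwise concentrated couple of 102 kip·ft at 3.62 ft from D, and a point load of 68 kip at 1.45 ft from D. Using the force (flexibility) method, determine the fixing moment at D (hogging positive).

M_D = 107.5 kip·ft

Remove the prop at E; the released (primary) structure is a cantilever built in at D.
Deflection at E on the released cantilever, summing each load's contribution:
  triangular load, peak 36.8 at the free end: 11w₀L⁴/(120EI) = 3817/EI
  clockwise couple 102 at a = 3.62: M₀a(2L − a)/(2EI) = 1473/EI
  point load 68 at a = 1.45: Pa²(3L − a)/(6EI) = 380.1/EI
  δ_0 = 5671/EI
Tip deflection under a unit load at E: L³/(3EI) = 65.04/EI.
Compatibility at E: δ_0 − R_E·δ_{EE} = 0, so R_E = 5671/65.04 = 87.19 kip.
Moment equilibrium about D: M_D = Σ(load moments about D) − R_E·L = 613.3 − 87.19×5.8 = 107.5 kip·ft.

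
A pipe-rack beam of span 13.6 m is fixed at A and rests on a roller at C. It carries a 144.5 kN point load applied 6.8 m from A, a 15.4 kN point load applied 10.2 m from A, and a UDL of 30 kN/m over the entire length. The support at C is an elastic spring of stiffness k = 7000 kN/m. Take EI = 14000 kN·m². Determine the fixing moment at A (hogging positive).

M_A = 1093 kN·m

Take the reaction at C as the redundant and release it; the primary structure is a cantilever fixed at A.
Primary-structure tip deflection at C by superposition:
  point load 144.5 at a = 6.8: Pa²(3L − a)/(6EI) = 37863/EI
  point load 15.4 at a = 10.2: Pa²(3L − a)/(6EI) = 8171/EI
  UDL 30: wL⁴/(8EI) = 128288/EI
  δ_0 = 174322/EI
Tip deflection under a unit load at C: L³/(3EI) = 838.5/EI.
With EI = 14000 kN·m²: δ_0 = 12.452 m and δ_{CC} = 0.059892 m/kN.
Compatibility — the spring shortens by R_C/k under the reaction it provides: δ_0 − R_C·δ_{CC} = R_C/k. With 1/k = 0.000143 m/kN, R_C = δ_0 / (δ_{CC} + 1/k) = 12.452 / (0.059892 + 0.000143) = 207.4 kN.
Moment equilibrium about A: M_A = Σ(load moments about A) − R_C·L = 3914 − 207.4×13.6 = 1093 kN·m.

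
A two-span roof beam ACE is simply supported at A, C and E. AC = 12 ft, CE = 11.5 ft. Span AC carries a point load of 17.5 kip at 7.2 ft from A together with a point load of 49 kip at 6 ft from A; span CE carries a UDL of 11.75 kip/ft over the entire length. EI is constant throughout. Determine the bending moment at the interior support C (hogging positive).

M_C = 171.9 kip·ft

Take M_C as the redundant. Released structure: two simple spans AC and CE with a hinge at C.
End slopes at the hinge C, treating each span as simply supported:
  span AC: point load 17.5 at a = 7.2: Pab(L + a)/(6LEI) = 161.3/EI
  span AC: point load 49 at a = 6: Pab(L + a)/(6LEI) = 441/EI
  span CE: UDL 11.75: wL³/(24EI) = 744.6/EI
  relative rotation θ_0 = (602.3 + 744.6)/EI = 1347/EI
A unit hogging moment at C produces rotation L₁/(3EI) + L₂/(3EI) = 7.833/EI.
Compatibility: M_C·(L₁+L₂)/(3EI) = θ_0, giving M_C = 171.9 kip·ft (hogging).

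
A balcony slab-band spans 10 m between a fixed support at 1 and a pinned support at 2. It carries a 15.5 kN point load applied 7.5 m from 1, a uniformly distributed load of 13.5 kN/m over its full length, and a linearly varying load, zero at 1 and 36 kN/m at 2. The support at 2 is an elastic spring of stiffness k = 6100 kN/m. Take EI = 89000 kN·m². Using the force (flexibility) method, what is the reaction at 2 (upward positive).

R_2 = 152.7 kN

Release the roller at 2. Primary structure: cantilever fixed at 1.
Primary-structure tip deflection at 2 by superposition:
  point load 15.5 at a = 7.5: Pa²(3L − a)/(6EI) = 3270/EI
  UDL 13.5: wL⁴/(8EI) = 16875/EI
  triangular load, peak 36 at the free end: 11w₀L⁴/(120EI) = 33000/EI
  δ_0 = 53145/EI
Flexibility coefficient — unit upward force at 2: δ_{22} = L³/(3EI) = 333.3/EI.
With EI = 89000 kN·m²: δ_0 = 0.59713 m and δ_{22} = 0.003745 m/kN.
Compatibility — the spring shortens by R_2/k under the reaction it provides: δ_0 − R_2·δ_{22} = R_2/k. With 1/k = 0.000164 m/kN, R_2 = δ_0 / (δ_{22} + 1/k) = 0.59713 / (0.003745 + 0.000164) = 152.7 kN.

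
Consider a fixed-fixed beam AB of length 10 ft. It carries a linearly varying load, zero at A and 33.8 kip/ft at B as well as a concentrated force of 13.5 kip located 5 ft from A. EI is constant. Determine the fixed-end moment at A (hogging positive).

Take the two fixed-end moments M_A, M_B as redundants; the released structure is the simple span AB.
Simple-span end rotations at A and B under the given loads:
  at A: triangular load, peak 33.8: 7w₀L³/(360EI) = 657.2/EI
  at B: triangular load, peak 33.8: w₀L³/(45EI) = 751.1/EI
  at A: point load 13.5 at a = 5: Pab(L + b)/(6LEI) = 84.38/EI
  at B: point load 13.5 at a = 5: Pab(L + a)/(6LEI) = 84.38/EI
  θ_A0 = 741.6/EI,  θ_B0 = 835.5/EI
Flexibility coefficients: a unit moment at one end gives L/(3EI) there and L/(6EI) at the far end, so f₁₁ = f₂₂ = 3.333/EI and f₁₂ = f₂₁ = 1.667/EI.
Compatibility — zero rotation at each built-in end:
  3.333 M_A + 1.667 M_B = 741.6
  1.667 M_A + 3.333 M_B = 835.5
Solving the pair gives M_A = 129.5 kip·ft and M_B = 185.9 kip·ft (hogging).

M_A = 129.5 kip·ft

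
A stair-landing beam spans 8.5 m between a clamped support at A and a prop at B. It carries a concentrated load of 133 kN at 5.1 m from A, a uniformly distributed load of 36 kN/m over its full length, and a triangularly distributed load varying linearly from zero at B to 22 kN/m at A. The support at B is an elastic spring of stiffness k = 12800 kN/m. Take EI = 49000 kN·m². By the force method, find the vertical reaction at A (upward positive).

R_A = 345.1 kN

Release the roller at B. Primary structure: cantilever fixed at A.
Free-end deflection of the primary structure under the applied loading (downward +):
  point load 133 at a = 5.1: Pa²(3L − a)/(6EI) = 11762/EI
  UDL 36: wL⁴/(8EI) = 23490/EI
  triangular load, peak 22 at the fixed end: w₀L⁴/(30EI) = 3828/EI
  δ_0 = 39080/EI
Flexibility coefficient — unit upward force at B: δ_{BB} = L³/(3EI) = 204.7/EI.
With EI = 49000 kN·m²: δ_0 = 0.79755 m and δ_{BB} = 0.004178 m/kN.
Compatibility — the spring shortens by R_B/k under the reaction it provides: δ_0 − R_B·δ_{BB} = R_B/k. With 1/k = 0.000078 m/kN, R_B = δ_0 / (δ_{BB} + 1/k) = 0.79755 / (0.004178 + 0.000078) = 187.4 kN.
Vertical equilibrium: R_A = ΣP − R_B = 532.5 − 187.4 = 345.1 kN.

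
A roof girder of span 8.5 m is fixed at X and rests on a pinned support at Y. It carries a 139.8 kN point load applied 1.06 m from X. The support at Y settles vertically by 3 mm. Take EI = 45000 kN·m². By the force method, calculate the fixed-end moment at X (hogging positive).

M_X = 127.2 kN·m

Remove the prop at Y; the released (primary) structure is a cantilever built in at X.
Deflection at Y on the released cantilever, summing each load's contribution:
  point load 139.8 at a = 1.06: Pa²(3L − a)/(6EI) = 639.8/EI
Flexibility coefficient — unit upward force at Y: δ_{YY} = L³/(3EI) = 204.7/EI.
With EI = 45000 kN·m²: δ_0 = 0.014219 m and δ_{YY} = 0.004549 m/kN.
Compatibility — the beam at Y must follow the support down by 0.003 m: δ_0 − R_Y·δ_{YY} = 0.003, so R_Y = (0.014219 − 0.003)/0.004549 = 2.466 kN.
Moment equilibrium about X: M_X = Σ(load moments about X) − R_Y·L = 148.2 − 2.466×8.5 = 127.2 kN·m.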